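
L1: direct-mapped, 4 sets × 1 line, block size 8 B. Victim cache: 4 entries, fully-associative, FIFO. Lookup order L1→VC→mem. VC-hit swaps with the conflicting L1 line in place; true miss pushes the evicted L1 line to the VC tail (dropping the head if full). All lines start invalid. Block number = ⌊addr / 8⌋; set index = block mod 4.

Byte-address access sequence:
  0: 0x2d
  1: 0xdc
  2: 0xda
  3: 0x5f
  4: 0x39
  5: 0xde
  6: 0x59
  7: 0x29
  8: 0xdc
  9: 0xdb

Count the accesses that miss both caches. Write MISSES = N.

MISSES = 4

0: 0x2d (blk 5, set 1) → MISS  vc=[]
1: 0xdc (blk 27, set 3) → MISS  vc=[]
2: 0xda (blk 27, set 3) → L1-HIT  vc=[]
3: 0x5f (blk 11, set 3) → MISS  vc=[27]
4: 0x39 (blk 7, set 3) → MISS  vc=[27, 11]
5: 0xde (blk 27, set 3) → VC-HIT  vc=[7, 11]
6: 0x59 (blk 11, set 3) → VC-HIT  vc=[7, 27]
7: 0x29 (blk 5, set 1) → L1-HIT  vc=[7, 27]
8: 0xdc (blk 27, set 3) → VC-HIT  vc=[7, 11]
9: 0xdb (blk 27, set 3) → L1-HIT  vc=[7, 11]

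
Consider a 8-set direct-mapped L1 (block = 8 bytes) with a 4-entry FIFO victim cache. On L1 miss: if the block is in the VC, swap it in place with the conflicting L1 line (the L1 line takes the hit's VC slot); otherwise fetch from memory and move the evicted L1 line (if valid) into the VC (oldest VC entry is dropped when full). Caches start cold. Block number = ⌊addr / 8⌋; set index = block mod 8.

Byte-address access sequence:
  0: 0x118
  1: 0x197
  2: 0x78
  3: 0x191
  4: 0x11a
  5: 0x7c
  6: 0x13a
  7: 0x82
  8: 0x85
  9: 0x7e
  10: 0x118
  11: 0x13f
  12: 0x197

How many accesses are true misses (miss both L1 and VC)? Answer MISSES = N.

0: 0x118 (blk 35, set 3) → MISS  vc=[]
1: 0x197 (blk 50, set 2) → MISS  vc=[]
2: 0x78 (blk 15, set 7) → MISS  vc=[]
3: 0x191 (blk 50, set 2) → L1-HIT  vc=[]
4: 0x11a (blk 35, set 3) → L1-HIT  vc=[]
5: 0x7c (blk 15, set 7) → L1-HIT  vc=[]
6: 0x13a (blk 39, set 7) → MISS  vc=[15]
7: 0x82 (blk 16, set 0) → MISS  vc=[15]
8: 0x85 (blk 16, set 0) → L1-HIT  vc=[15]
9: 0x7e (blk 15, set 7) → VC-HIT  vc=[39]
10: 0x118 (blk 35, set 3) → L1-HIT  vc=[39]
11: 0x13f (blk 39, set 7) → VC-HIT  vc=[15]
12: 0x197 (blk 50, set 2) → L1-HIT  vc=[15]

MISSES = 5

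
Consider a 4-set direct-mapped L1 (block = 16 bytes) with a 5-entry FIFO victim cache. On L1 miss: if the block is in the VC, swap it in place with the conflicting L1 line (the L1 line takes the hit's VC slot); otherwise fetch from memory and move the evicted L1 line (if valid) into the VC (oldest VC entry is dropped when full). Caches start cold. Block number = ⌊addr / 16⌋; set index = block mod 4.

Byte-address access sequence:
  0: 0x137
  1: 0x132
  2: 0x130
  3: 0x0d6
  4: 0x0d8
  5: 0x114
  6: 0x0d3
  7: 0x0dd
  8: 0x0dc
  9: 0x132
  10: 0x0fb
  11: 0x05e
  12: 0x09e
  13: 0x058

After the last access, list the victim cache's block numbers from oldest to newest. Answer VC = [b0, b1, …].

#0 0x137→b19/s3 MISS; vc=[]
#1 0x132→b19/s3 L1-HIT; vc=[]
#2 0x130→b19/s3 L1-HIT; vc=[]
#3 0xd6→b13/s1 MISS; vc=[]
#4 0xd8→b13/s1 L1-HIT; vc=[]
#5 0x114→b17/s1 MISS; vc=[13]
#6 0xd3→b13/s1 VC-HIT; vc=[17]
#7 0xdd→b13/s1 L1-HIT; vc=[17]
#8 0xdc→b13/s1 L1-HIT; vc=[17]
#9 0x132→b19/s3 L1-HIT; vc=[17]
#10 0xfb→b15/s3 MISS; vc=[17,19]
#11 0x5e→b5/s1 MISS; vc=[17,19,13]
#12 0x9e→b9/s1 MISS; vc=[17,19,13,5]
#13 0x58→b5/s1 VC-HIT; vc=[17,19,13,9]

VC = [17, 19, 13, 9]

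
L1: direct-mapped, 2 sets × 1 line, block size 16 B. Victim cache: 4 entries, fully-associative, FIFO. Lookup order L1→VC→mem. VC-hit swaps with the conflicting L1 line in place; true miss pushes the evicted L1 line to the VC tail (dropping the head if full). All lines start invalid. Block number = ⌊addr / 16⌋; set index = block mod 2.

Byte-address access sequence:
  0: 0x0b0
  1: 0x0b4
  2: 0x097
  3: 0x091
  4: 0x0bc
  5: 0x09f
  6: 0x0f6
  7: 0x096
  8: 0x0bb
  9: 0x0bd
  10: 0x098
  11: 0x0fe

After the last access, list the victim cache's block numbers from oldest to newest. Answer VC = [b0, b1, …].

0: 0xb0 (blk 11, set 1) → MISS  vc=[]
1: 0xb4 (blk 11, set 1) → L1-HIT  vc=[]
2: 0x97 (blk 9, set 1) → MISS  vc=[11]
3: 0x91 (blk 9, set 1) → L1-HIT  vc=[11]
4: 0xbc (blk 11, set 1) → VC-HIT  vc=[9]
5: 0x9f (blk 9, set 1) → VC-HIT  vc=[11]
6: 0xf6 (blk 15, set 1) → MISS  vc=[11, 9]
7: 0x96 (blk 9, set 1) → VC-HIT  vc=[11, 15]
8: 0xbb (blk 11, set 1) → VC-HIT  vc=[9, 15]
9: 0xbd (blk 11, set 1) → L1-HIT  vc=[9, 15]
10: 0x98 (blk 9, set 1) → VC-HIT  vc=[11, 15]
11: 0xfe (blk 15, set 1) → VC-HIT  vc=[11, 9]

VC = [11, 9]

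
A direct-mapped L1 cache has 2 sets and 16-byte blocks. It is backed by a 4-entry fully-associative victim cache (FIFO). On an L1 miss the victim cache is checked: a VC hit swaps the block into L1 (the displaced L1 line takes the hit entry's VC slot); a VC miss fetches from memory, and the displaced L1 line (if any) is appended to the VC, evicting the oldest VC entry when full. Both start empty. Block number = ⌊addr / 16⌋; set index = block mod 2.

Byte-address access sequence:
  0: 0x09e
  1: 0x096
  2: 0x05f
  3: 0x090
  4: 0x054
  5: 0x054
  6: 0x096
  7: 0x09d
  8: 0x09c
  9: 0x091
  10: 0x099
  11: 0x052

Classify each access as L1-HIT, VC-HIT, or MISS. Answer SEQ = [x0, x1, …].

#0 0x9e→b9/s1 MISS; vc=[]
#1 0x96→b9/s1 L1-HIT; vc=[]
#2 0x5f→b5/s1 MISS; vc=[9]
#3 0x90→b9/s1 VC-HIT; vc=[5]
#4 0x54→b5/s1 VC-HIT; vc=[9]
#5 0x54→b5/s1 L1-HIT; vc=[9]
#6 0x96→b9/s1 VC-HIT; vc=[5]
#7 0x9d→b9/s1 L1-HIT; vc=[5]
#8 0x9c→b9/s1 L1-HIT; vc=[5]
#9 0x91→b9/s1 L1-HIT; vc=[5]
#10 0x99→b9/s1 L1-HIT; vc=[5]
#11 0x52→b5/s1 VC-HIT; vc=[9]

SEQ = [MISS, L1-HIT, MISS, VC-HIT, VC-HIT, L1-HIT, VC-HIT, L1-HIT, L1-HIT, L1-HIT, L1-HIT, VC-HIT]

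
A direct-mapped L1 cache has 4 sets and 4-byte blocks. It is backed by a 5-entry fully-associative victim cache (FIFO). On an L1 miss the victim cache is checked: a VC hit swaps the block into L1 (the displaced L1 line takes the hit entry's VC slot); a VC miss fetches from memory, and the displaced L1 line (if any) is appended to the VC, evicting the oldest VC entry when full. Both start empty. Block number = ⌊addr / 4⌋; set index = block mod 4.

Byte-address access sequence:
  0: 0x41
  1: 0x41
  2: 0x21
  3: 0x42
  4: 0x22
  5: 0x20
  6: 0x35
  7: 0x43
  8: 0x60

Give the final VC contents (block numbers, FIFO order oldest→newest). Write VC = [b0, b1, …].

VC = [8, 16]

#0 0x41→b16/s0 MISS; vc=[]
#1 0x41→b16/s0 L1-HIT; vc=[]
#2 0x21→b8/s0 MISS; vc=[16]
#3 0x42→b16/s0 VC-HIT; vc=[8]
#4 0x22→b8/s0 VC-HIT; vc=[16]
#5 0x20→b8/s0 L1-HIT; vc=[16]
#6 0x35→b13/s1 MISS; vc=[16]
#7 0x43→b16/s0 VC-HIT; vc=[8]
#8 0x60→b24/s0 MISS; vc=[8,16]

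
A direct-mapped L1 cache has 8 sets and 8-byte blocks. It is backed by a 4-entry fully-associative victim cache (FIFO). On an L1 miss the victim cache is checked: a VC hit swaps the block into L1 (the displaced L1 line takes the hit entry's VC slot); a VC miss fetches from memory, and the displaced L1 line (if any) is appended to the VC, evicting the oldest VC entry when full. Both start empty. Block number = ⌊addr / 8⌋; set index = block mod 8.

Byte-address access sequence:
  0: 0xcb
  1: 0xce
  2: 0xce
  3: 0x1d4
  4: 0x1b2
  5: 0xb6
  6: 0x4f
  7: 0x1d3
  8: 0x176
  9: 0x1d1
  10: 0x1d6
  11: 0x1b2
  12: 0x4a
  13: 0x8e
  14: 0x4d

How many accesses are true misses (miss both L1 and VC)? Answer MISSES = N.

#0 0xcb→b25/s1 MISS; vc=[]
#1 0xce→b25/s1 L1-HIT; vc=[]
#2 0xce→b25/s1 L1-HIT; vc=[]
#3 0x1d4→b58/s2 MISS; vc=[]
#4 0x1b2→b54/s6 MISS; vc=[]
#5 0xb6→b22/s6 MISS; vc=[54]
#6 0x4f→b9/s1 MISS; vc=[54,25]
#7 0x1d3→b58/s2 L1-HIT; vc=[54,25]
#8 0x176→b46/s6 MISS; vc=[54,25,22]
#9 0x1d1→b58/s2 L1-HIT; vc=[54,25,22]
#10 0x1d6→b58/s2 L1-HIT; vc=[54,25,22]
#11 0x1b2→b54/s6 VC-HIT; vc=[46,25,22]
#12 0x4a→b9/s1 L1-HIT; vc=[46,25,22]
#13 0x8e→b17/s1 MISS; vc=[46,25,22,9]
#14 0x4d→b9/s1 VC-HIT; vc=[46,25,22,17]

MISSES = 7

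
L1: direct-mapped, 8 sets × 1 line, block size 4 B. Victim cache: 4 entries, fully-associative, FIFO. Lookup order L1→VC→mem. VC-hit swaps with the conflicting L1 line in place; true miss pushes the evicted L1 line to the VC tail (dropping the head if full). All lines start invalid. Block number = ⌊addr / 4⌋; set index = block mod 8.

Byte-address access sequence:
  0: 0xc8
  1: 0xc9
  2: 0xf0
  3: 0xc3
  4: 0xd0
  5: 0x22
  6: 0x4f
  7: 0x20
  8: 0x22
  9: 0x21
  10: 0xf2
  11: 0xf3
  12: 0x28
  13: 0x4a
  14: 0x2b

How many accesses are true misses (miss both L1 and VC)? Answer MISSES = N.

MISSES = 8

  [0] addr=0xc8 blk=50 s=2: MISS | VC []
  [1] addr=0xc9 blk=50 s=2: L1-HIT | VC []
  [2] addr=0xf0 blk=60 s=4: MISS | VC []
  [3] addr=0xc3 blk=48 s=0: MISS | VC []
  [4] addr=0xd0 blk=52 s=4: MISS | VC [60]
  [5] addr=0x22 blk=8 s=0: MISS | VC [60, 48]
  [6] addr=0x4f blk=19 s=3: MISS | VC [60, 48]
  [7] addr=0x20 blk=8 s=0: L1-HIT | VC [60, 48]
  [8] addr=0x22 blk=8 s=0: L1-HIT | VC [60, 48]
  [9] addr=0x21 blk=8 s=0: L1-HIT | VC [60, 48]
  [10] addr=0xf2 blk=60 s=4: VC-HIT | VC [52, 48]
  [11] addr=0xf3 blk=60 s=4: L1-HIT | VC [52, 48]
  [12] addr=0x28 blk=10 s=2: MISS | VC [52, 48, 50]
  [13] addr=0x4a blk=18 s=2: MISS | VC [52, 48, 50, 10]
  [14] addr=0x2b blk=10 s=2: VC-HIT | VC [52, 48, 50, 18]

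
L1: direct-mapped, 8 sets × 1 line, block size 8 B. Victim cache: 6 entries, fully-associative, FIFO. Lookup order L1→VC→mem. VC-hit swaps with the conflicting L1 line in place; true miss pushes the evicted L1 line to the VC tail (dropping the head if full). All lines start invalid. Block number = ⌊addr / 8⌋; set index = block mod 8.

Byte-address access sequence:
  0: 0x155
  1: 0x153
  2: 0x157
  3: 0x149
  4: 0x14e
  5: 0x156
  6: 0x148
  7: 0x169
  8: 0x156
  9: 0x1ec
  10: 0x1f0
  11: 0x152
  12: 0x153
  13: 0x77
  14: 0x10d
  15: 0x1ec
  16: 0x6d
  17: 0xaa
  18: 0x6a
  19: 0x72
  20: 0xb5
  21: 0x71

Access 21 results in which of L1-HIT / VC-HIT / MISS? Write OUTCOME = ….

#0 0x155→b42/s2 MISS; vc=[]
#1 0x153→b42/s2 L1-HIT; vc=[]
#2 0x157→b42/s2 L1-HIT; vc=[]
#3 0x149→b41/s1 MISS; vc=[]
#4 0x14e→b41/s1 L1-HIT; vc=[]
#5 0x156→b42/s2 L1-HIT; vc=[]
#6 0x148→b41/s1 L1-HIT; vc=[]
#7 0x169→b45/s5 MISS; vc=[]
#8 0x156→b42/s2 L1-HIT; vc=[]
#9 0x1ec→b61/s5 MISS; vc=[45]
#10 0x1f0→b62/s6 MISS; vc=[45]
#11 0x152→b42/s2 L1-HIT; vc=[45]
#12 0x153→b42/s2 L1-HIT; vc=[45]
#13 0x77→b14/s6 MISS; vc=[45,62]
#14 0x10d→b33/s1 MISS; vc=[45,62,41]
#15 0x1ec→b61/s5 L1-HIT; vc=[45,62,41]
#16 0x6d→b13/s5 MISS; vc=[45,62,41,61]
#17 0xaa→b21/s5 MISS; vc=[45,62,41,61,13]
#18 0x6a→b13/s5 VC-HIT; vc=[45,62,41,61,21]
#19 0x72→b14/s6 L1-HIT; vc=[45,62,41,61,21]
#20 0xb5→b22/s6 MISS; vc=[45,62,41,61,21,14]
#21 0x71→b14/s6 VC-HIT; vc=[45,62,41,61,21,22]

OUTCOME = VC-HIT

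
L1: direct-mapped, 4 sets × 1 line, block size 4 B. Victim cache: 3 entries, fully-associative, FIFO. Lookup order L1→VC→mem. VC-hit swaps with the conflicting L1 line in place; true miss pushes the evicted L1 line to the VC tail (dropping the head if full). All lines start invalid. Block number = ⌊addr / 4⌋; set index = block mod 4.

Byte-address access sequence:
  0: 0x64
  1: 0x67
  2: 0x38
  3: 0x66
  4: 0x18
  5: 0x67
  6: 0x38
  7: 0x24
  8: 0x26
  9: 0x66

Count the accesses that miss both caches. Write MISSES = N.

MISSES = 4

#0 0x64→b25/s1 MISS; vc=[]
#1 0x67→b25/s1 L1-HIT; vc=[]
#2 0x38→b14/s2 MISS; vc=[]
#3 0x66→b25/s1 L1-HIT; vc=[]
#4 0x18→b6/s2 MISS; vc=[14]
#5 0x67→b25/s1 L1-HIT; vc=[14]
#6 0x38→b14/s2 VC-HIT; vc=[6]
#7 0x24→b9/s1 MISS; vc=[6,25]
#8 0x26→b9/s1 L1-HIT; vc=[6,25]
#9 0x66→b25/s1 VC-HIT; vc=[6,9]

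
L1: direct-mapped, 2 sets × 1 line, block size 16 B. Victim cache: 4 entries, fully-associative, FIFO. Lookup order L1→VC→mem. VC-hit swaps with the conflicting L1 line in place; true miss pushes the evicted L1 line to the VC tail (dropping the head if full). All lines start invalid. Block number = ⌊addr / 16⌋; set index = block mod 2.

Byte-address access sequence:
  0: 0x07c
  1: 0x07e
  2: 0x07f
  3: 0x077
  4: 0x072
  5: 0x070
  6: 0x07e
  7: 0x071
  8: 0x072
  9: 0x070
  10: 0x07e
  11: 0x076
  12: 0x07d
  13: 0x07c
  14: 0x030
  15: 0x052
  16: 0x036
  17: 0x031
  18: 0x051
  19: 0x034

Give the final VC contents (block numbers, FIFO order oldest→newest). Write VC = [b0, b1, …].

VC = [7, 5]

#0 0x7c→b7/s1 MISS; vc=[]
#1 0x7e→b7/s1 L1-HIT; vc=[]
#2 0x7f→b7/s1 L1-HIT; vc=[]
#3 0x77→b7/s1 L1-HIT; vc=[]
#4 0x72→b7/s1 L1-HIT; vc=[]
#5 0x70→b7/s1 L1-HIT; vc=[]
#6 0x7e→b7/s1 L1-HIT; vc=[]
#7 0x71→b7/s1 L1-HIT; vc=[]
#8 0x72→b7/s1 L1-HIT; vc=[]
#9 0x70→b7/s1 L1-HIT; vc=[]
#10 0x7e→b7/s1 L1-HIT; vc=[]
#11 0x76→b7/s1 L1-HIT; vc=[]
#12 0x7d→b7/s1 L1-HIT; vc=[]
#13 0x7c→b7/s1 L1-HIT; vc=[]
#14 0x30→b3/s1 MISS; vc=[7]
#15 0x52→b5/s1 MISS; vc=[7,3]
#16 0x36→b3/s1 VC-HIT; vc=[7,5]
#17 0x31→b3/s1 L1-HIT; vc=[7,5]
#18 0x51→b5/s1 VC-HIT; vc=[7,3]
#19 0x34→b3/s1 VC-HIT; vc=[7,5]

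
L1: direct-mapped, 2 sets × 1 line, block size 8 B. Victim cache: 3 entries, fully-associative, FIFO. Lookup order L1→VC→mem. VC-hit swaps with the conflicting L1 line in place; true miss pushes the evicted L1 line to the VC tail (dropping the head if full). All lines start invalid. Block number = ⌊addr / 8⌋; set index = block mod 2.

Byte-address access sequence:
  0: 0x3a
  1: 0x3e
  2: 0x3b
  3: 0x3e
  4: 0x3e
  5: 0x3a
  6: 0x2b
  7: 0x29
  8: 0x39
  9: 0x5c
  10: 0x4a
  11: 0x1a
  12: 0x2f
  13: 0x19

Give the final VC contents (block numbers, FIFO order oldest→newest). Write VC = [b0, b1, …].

#0 0x3a→b7/s1 MISS; vc=[]
#1 0x3e→b7/s1 L1-HIT; vc=[]
#2 0x3b→b7/s1 L1-HIT; vc=[]
#3 0x3e→b7/s1 L1-HIT; vc=[]
#4 0x3e→b7/s1 L1-HIT; vc=[]
#5 0x3a→b7/s1 L1-HIT; vc=[]
#6 0x2b→b5/s1 MISS; vc=[7]
#7 0x29→b5/s1 L1-HIT; vc=[7]
#8 0x39→b7/s1 VC-HIT; vc=[5]
#9 0x5c→b11/s1 MISS; vc=[5,7]
#10 0x4a→b9/s1 MISS; vc=[5,7,11]
#11 0x1a→b3/s1 MISS; vc=[7,11,9]
#12 0x2f→b5/s1 MISS; vc=[11,9,3]
#13 0x19→b3/s1 VC-HIT; vc=[11,9,5]

VC = [11, 9, 5]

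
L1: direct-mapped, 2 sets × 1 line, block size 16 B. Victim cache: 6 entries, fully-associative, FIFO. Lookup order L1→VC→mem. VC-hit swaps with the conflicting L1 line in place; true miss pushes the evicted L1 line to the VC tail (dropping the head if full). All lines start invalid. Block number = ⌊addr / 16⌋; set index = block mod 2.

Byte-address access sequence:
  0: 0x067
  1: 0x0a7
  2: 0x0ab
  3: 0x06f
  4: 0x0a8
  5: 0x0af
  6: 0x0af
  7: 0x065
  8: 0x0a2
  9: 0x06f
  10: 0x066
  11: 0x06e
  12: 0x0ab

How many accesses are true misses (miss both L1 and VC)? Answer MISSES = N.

MISSES = 2

0: 0x67 (blk 6, set 0) → MISS  vc=[]
1: 0xa7 (blk 10, set 0) → MISS  vc=[6]
2: 0xab (blk 10, set 0) → L1-HIT  vc=[6]
3: 0x6f (blk 6, set 0) → VC-HIT  vc=[10]
4: 0xa8 (blk 10, set 0) → VC-HIT  vc=[6]
5: 0xaf (blk 10, set 0) → L1-HIT  vc=[6]
6: 0xaf (blk 10, set 0) → L1-HIT  vc=[6]
7: 0x65 (blk 6, set 0) → VC-HIT  vc=[10]
8: 0xa2 (blk 10, set 0) → VC-HIT  vc=[6]
9: 0x6f (blk 6, set 0) → VC-HIT  vc=[10]
10: 0x66 (blk 6, set 0) → L1-HIT  vc=[10]
11: 0x6e (blk 6, set 0) → L1-HIT  vc=[10]
12: 0xab (blk 10, set 0) → VC-HIT  vc=[6]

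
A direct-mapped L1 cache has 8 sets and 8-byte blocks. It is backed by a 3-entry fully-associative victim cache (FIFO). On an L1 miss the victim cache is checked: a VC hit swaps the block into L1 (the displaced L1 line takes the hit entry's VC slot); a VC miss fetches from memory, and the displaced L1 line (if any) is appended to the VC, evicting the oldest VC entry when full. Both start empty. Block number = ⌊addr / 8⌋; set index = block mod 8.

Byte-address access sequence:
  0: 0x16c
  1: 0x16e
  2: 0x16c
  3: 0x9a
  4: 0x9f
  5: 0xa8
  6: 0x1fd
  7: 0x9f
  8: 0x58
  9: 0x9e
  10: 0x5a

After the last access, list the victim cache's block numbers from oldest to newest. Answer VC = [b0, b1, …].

  [0] addr=0x16c blk=45 s=5: MISS | VC []
  [1] addr=0x16e blk=45 s=5: L1-HIT | VC []
  [2] addr=0x16c blk=45 s=5: L1-HIT | VC []
  [3] addr=0x9a blk=19 s=3: MISS | VC []
  [4] addr=0x9f blk=19 s=3: L1-HIT | VC []
  [5] addr=0xa8 blk=21 s=5: MISS | VC [45]
  [6] addr=0x1fd blk=63 s=7: MISS | VC [45]
  [7] addr=0x9f blk=19 s=3: L1-HIT | VC [45]
  [8] addr=0x58 blk=11 s=3: MISS | VC [45, 19]
  [9] addr=0x9e blk=19 s=3: VC-HIT | VC [45, 11]
  [10] addr=0x5a blk=11 s=3: VC-HIT | VC [45, 19]

VC = [45, 19]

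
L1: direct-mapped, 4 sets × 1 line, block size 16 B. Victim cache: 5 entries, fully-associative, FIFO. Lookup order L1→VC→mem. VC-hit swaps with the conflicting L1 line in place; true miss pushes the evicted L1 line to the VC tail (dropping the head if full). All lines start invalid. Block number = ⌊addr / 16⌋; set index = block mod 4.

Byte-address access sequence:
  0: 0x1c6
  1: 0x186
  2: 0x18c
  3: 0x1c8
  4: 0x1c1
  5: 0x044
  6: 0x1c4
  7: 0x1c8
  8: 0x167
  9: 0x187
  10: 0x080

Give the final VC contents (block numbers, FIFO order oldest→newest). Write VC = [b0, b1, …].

  [0] addr=0x1c6 blk=28 s=0: MISS | VC []
  [1] addr=0x186 blk=24 s=0: MISS | VC [28]
  [2] addr=0x18c blk=24 s=0: L1-HIT | VC [28]
  [3] addr=0x1c8 blk=28 s=0: VC-HIT | VC [24]
  [4] addr=0x1c1 blk=28 s=0: L1-HIT | VC [24]
  [5] addr=0x44 blk=4 s=0: MISS | VC [24, 28]
  [6] addr=0x1c4 blk=28 s=0: VC-HIT | VC [24, 4]
  [7] addr=0x1c8 blk=28 s=0: L1-HIT | VC [24, 4]
  [8] addr=0x167 blk=22 s=2: MISS | VC [24, 4]
  [9] addr=0x187 blk=24 s=0: VC-HIT | VC [28, 4]
  [10] addr=0x80 blk=8 s=0: MISS | VC [28, 4, 24]

VC = [28, 4, 24]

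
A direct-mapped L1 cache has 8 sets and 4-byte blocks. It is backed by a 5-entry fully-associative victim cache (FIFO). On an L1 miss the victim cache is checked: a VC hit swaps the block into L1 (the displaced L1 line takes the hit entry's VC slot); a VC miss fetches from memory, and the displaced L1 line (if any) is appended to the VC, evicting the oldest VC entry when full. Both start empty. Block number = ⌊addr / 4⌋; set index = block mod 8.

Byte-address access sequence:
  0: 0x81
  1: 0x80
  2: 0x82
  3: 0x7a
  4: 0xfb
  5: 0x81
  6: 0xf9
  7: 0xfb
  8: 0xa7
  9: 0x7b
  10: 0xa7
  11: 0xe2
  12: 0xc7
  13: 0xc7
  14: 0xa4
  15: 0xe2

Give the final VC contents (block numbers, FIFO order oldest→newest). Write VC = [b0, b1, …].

VC = [62, 32, 49]

#0 0x81→b32/s0 MISS; vc=[]
#1 0x80→b32/s0 L1-HIT; vc=[]
#2 0x82→b32/s0 L1-HIT; vc=[]
#3 0x7a→b30/s6 MISS; vc=[]
#4 0xfb→b62/s6 MISS; vc=[30]
#5 0x81→b32/s0 L1-HIT; vc=[30]
#6 0xf9→b62/s6 L1-HIT; vc=[30]
#7 0xfb→b62/s6 L1-HIT; vc=[30]
#8 0xa7→b41/s1 MISS; vc=[30]
#9 0x7b→b30/s6 VC-HIT; vc=[62]
#10 0xa7→b41/s1 L1-HIT; vc=[62]
#11 0xe2→b56/s0 MISS; vc=[62,32]
#12 0xc7→b49/s1 MISS; vc=[62,32,41]
#13 0xc7→b49/s1 L1-HIT; vc=[62,32,41]
#14 0xa4→b41/s1 VC-HIT; vc=[62,32,49]
#15 0xe2→b56/s0 L1-HIT; vc=[62,32,49]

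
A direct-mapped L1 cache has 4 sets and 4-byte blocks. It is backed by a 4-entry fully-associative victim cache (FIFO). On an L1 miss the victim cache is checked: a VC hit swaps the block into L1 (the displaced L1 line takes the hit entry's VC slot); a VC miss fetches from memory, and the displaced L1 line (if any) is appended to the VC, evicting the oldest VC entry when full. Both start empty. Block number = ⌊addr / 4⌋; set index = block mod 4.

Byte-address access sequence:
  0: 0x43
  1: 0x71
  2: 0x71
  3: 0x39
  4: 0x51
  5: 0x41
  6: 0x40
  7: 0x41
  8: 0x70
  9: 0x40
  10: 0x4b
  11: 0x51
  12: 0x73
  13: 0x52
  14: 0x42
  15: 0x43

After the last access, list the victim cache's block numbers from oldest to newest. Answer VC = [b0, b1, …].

0: 0x43 (blk 16, set 0) → MISS  vc=[]
1: 0x71 (blk 28, set 0) → MISS  vc=[16]
2: 0x71 (blk 28, set 0) → L1-HIT  vc=[16]
3: 0x39 (blk 14, set 2) → MISS  vc=[16]
4: 0x51 (blk 20, set 0) → MISS  vc=[16, 28]
5: 0x41 (blk 16, set 0) → VC-HIT  vc=[20, 28]
6: 0x40 (blk 16, set 0) → L1-HIT  vc=[20, 28]
7: 0x41 (blk 16, set 0) → L1-HIT  vc=[20, 28]
8: 0x70 (blk 28, set 0) → VC-HIT  vc=[20, 16]
9: 0x40 (blk 16, set 0) → VC-HIT  vc=[20, 28]
10: 0x4b (blk 18, set 2) → MISS  vc=[20, 28, 14]
11: 0x51 (blk 20, set 0) → VC-HIT  vc=[16, 28, 14]
12: 0x73 (blk 28, set 0) → VC-HIT  vc=[16, 20, 14]
13: 0x52 (blk 20, set 0) → VC-HIT  vc=[16, 28, 14]
14: 0x42 (blk 16, set 0) → VC-HIT  vc=[20, 28, 14]
15: 0x43 (blk 16, set 0) → L1-HIT  vc=[20, 28, 14]

VC = [20, 28, 14]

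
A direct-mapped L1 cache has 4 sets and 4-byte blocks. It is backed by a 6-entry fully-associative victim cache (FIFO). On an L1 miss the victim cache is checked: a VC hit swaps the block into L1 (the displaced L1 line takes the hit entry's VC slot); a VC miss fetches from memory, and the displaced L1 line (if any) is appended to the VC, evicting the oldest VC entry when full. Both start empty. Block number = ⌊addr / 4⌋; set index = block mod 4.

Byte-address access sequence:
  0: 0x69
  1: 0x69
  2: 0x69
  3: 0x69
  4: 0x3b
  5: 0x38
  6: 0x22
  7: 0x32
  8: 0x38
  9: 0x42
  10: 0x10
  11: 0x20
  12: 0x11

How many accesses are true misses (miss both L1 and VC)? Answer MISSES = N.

MISSES = 6

#0 0x69→b26/s2 MISS; vc=[]
#1 0x69→b26/s2 L1-HIT; vc=[]
#2 0x69→b26/s2 L1-HIT; vc=[]
#3 0x69→b26/s2 L1-HIT; vc=[]
#4 0x3b→b14/s2 MISS; vc=[26]
#5 0x38→b14/s2 L1-HIT; vc=[26]
#6 0x22→b8/s0 MISS; vc=[26]
#7 0x32→b12/s0 MISS; vc=[26,8]
#8 0x38→b14/s2 L1-HIT; vc=[26,8]
#9 0x42→b16/s0 MISS; vc=[26,8,12]
#10 0x10→b4/s0 MISS; vc=[26,8,12,16]
#11 0x20→b8/s0 VC-HIT; vc=[26,4,12,16]
#12 0x11→b4/s0 VC-HIT; vc=[26,8,12,16]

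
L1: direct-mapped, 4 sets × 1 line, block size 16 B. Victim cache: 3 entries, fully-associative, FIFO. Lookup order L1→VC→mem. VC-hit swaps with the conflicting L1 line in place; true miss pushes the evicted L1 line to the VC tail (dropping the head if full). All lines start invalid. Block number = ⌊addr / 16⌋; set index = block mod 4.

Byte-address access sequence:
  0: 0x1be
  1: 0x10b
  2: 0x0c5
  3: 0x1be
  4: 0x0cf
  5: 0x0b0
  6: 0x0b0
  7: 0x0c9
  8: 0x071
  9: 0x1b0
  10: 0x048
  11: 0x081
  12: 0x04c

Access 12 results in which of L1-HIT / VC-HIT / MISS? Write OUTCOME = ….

OUTCOME = VC-HIT

  [0] addr=0x1be blk=27 s=3: MISS | VC []
  [1] addr=0x10b blk=16 s=0: MISS | VC []
  [2] addr=0xc5 blk=12 s=0: MISS | VC [16]
  [3] addr=0x1be blk=27 s=3: L1-HIT | VC [16]
  [4] addr=0xcf blk=12 s=0: L1-HIT | VC [16]
  [5] addr=0xb0 blk=11 s=3: MISS | VC [16, 27]
  [6] addr=0xb0 blk=11 s=3: L1-HIT | VC [16, 27]
  [7] addr=0xc9 blk=12 s=0: L1-HIT | VC [16, 27]
  [8] addr=0x71 blk=7 s=3: MISS | VC [16, 27, 11]
  [9] addr=0x1b0 blk=27 s=3: VC-HIT | VC [16, 7, 11]
  [10] addr=0x48 blk=4 s=0: MISS | VC [7, 11, 12]
  [11] addr=0x81 blk=8 s=0: MISS | VC [11, 12, 4]
  [12] addr=0x4c blk=4 s=0: VC-HIT | VC [11, 12, 8]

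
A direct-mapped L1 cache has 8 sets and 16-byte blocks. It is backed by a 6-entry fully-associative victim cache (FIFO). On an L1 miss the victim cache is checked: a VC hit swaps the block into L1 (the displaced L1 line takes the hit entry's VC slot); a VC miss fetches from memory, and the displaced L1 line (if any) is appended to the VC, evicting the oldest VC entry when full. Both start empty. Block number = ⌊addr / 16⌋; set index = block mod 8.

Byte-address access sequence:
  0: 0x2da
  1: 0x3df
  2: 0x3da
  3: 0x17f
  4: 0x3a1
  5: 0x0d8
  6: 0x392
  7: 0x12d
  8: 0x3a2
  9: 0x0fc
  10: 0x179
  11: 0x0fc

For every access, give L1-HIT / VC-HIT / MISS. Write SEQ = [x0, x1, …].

SEQ = [MISS, MISS, L1-HIT, MISS, MISS, MISS, MISS, MISS, VC-HIT, MISS, VC-HIT, VC-HIT]

0: 0x2da (blk 45, set 5) → MISS  vc=[]
1: 0x3df (blk 61, set 5) → MISS  vc=[45]
2: 0x3da (blk 61, set 5) → L1-HIT  vc=[45]
3: 0x17f (blk 23, set 7) → MISS  vc=[45]
4: 0x3a1 (blk 58, set 2) → MISS  vc=[45]
5: 0xd8 (blk 13, set 5) → MISS  vc=[45, 61]
6: 0x392 (blk 57, set 1) → MISS  vc=[45, 61]
7: 0x12d (blk 18, set 2) → MISS  vc=[45, 61, 58]
8: 0x3a2 (blk 58, set 2) → VC-HIT  vc=[45, 61, 18]
9: 0xfc (blk 15, set 7) → MISS  vc=[45, 61, 18, 23]
10: 0x179 (blk 23, set 7) → VC-HIT  vc=[45, 61, 18, 15]
11: 0xfc (blk 15, set 7) → VC-HIT  vc=[45, 61, 18, 23]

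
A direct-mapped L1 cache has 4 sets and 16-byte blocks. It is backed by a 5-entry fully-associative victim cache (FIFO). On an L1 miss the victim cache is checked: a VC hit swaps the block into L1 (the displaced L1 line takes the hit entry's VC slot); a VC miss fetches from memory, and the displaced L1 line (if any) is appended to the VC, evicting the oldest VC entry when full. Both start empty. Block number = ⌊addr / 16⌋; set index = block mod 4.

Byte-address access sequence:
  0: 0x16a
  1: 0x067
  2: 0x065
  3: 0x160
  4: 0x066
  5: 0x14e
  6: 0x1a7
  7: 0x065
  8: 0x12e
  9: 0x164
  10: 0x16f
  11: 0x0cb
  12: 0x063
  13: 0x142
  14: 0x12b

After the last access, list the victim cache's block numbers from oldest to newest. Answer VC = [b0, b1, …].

0: 0x16a (blk 22, set 2) → MISS  vc=[]
1: 0x67 (blk 6, set 2) → MISS  vc=[22]
2: 0x65 (blk 6, set 2) → L1-HIT  vc=[22]
3: 0x160 (blk 22, set 2) → VC-HIT  vc=[6]
4: 0x66 (blk 6, set 2) → VC-HIT  vc=[22]
5: 0x14e (blk 20, set 0) → MISS  vc=[22]
6: 0x1a7 (blk 26, set 2) → MISS  vc=[22, 6]
7: 0x65 (blk 6, set 2) → VC-HIT  vc=[22, 26]
8: 0x12e (blk 18, set 2) → MISS  vc=[22, 26, 6]
9: 0x164 (blk 22, set 2) → VC-HIT  vc=[18, 26, 6]
10: 0x16f (blk 22, set 2) → L1-HIT  vc=[18, 26, 6]
11: 0xcb (blk 12, set 0) → MISS  vc=[18, 26, 6, 20]
12: 0x63 (blk 6, set 2) → VC-HIT  vc=[18, 26, 22, 20]
13: 0x142 (blk 20, set 0) → VC-HIT  vc=[18, 26, 22, 12]
14: 0x12b (blk 18, set 2) → VC-HIT  vc=[6, 26, 22, 12]

VC = [6, 26, 22, 12]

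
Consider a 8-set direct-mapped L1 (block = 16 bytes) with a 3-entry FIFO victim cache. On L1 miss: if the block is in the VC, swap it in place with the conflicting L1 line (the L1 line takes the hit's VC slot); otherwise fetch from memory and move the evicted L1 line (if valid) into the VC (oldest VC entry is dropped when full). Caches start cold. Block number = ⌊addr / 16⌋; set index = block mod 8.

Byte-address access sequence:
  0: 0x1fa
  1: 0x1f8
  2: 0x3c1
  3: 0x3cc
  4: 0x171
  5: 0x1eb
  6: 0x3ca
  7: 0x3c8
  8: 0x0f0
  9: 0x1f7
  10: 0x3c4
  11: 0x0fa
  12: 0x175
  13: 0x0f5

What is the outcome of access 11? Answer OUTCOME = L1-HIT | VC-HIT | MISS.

OUTCOME = VC-HIT

#0 0x1fa→b31/s7 MISS; vc=[]
#1 0x1f8→b31/s7 L1-HIT; vc=[]
#2 0x3c1→b60/s4 MISS; vc=[]
#3 0x3cc→b60/s4 L1-HIT; vc=[]
#4 0x171→b23/s7 MISS; vc=[31]
#5 0x1eb→b30/s6 MISS; vc=[31]
#6 0x3ca→b60/s4 L1-HIT; vc=[31]
#7 0x3c8→b60/s4 L1-HIT; vc=[31]
#8 0xf0→b15/s7 MISS; vc=[31,23]
#9 0x1f7→b31/s7 VC-HIT; vc=[15,23]
#10 0x3c4→b60/s4 L1-HIT; vc=[15,23]
#11 0xfa→b15/s7 VC-HIT; vc=[31,23]
#12 0x175→b23/s7 VC-HIT; vc=[31,15]
#13 0xf5→b15/s7 VC-HIT; vc=[31,23]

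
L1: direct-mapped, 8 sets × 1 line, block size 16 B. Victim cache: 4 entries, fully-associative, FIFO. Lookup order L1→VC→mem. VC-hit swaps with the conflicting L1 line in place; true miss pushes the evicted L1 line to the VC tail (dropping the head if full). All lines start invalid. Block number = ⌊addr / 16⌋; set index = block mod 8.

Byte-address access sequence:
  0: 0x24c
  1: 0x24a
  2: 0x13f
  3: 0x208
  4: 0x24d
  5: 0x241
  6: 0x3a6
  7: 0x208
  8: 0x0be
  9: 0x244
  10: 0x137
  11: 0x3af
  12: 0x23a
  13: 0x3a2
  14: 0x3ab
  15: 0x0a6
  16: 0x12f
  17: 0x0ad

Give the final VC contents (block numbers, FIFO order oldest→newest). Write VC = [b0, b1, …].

  [0] addr=0x24c blk=36 s=4: MISS | VC []
  [1] addr=0x24a blk=36 s=4: L1-HIT | VC []
  [2] addr=0x13f blk=19 s=3: MISS | VC []
  [3] addr=0x208 blk=32 s=0: MISS | VC []
  [4] addr=0x24d blk=36 s=4: L1-HIT | VC []
  [5] addr=0x241 blk=36 s=4: L1-HIT | VC []
  [6] addr=0x3a6 blk=58 s=2: MISS | VC []
  [7] addr=0x208 blk=32 s=0: L1-HIT | VC []
  [8] addr=0xbe blk=11 s=3: MISS | VC [19]
  [9] addr=0x244 blk=36 s=4: L1-HIT | VC [19]
  [10] addr=0x137 blk=19 s=3: VC-HIT | VC [11]
  [11] addr=0x3af blk=58 s=2: L1-HIT | VC [11]
  [12] addr=0x23a blk=35 s=3: MISS | VC [11, 19]
  [13] addr=0x3a2 blk=58 s=2: L1-HIT | VC [11, 19]
  [14] addr=0x3ab blk=58 s=2: L1-HIT | VC [11, 19]
  [15] addr=0xa6 blk=10 s=2: MISS | VC [11, 19, 58]
  [16] addr=0x12f blk=18 s=2: MISS | VC [11, 19, 58, 10]
  [17] addr=0xad blk=10 s=2: VC-HIT | VC [11, 19, 58, 18]

VC = [11, 19, 58, 18]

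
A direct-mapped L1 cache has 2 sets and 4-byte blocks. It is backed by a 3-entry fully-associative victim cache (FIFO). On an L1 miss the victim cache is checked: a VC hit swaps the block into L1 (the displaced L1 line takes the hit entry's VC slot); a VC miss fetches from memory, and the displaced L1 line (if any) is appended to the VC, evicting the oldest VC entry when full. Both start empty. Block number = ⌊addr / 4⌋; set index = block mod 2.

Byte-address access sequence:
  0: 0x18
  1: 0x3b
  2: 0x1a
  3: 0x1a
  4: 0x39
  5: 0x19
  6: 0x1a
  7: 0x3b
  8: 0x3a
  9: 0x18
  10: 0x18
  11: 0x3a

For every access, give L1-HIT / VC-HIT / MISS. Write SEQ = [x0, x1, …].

#0 0x18→b6/s0 MISS; vc=[]
#1 0x3b→b14/s0 MISS; vc=[6]
#2 0x1a→b6/s0 VC-HIT; vc=[14]
#3 0x1a→b6/s0 L1-HIT; vc=[14]
#4 0x39→b14/s0 VC-HIT; vc=[6]
#5 0x19→b6/s0 VC-HIT; vc=[14]
#6 0x1a→b6/s0 L1-HIT; vc=[14]
#7 0x3b→b14/s0 VC-HIT; vc=[6]
#8 0x3a→b14/s0 L1-HIT; vc=[6]
#9 0x18→b6/s0 VC-HIT; vc=[14]
#10 0x18→b6/s0 L1-HIT; vc=[14]
#11 0x3a→b14/s0 VC-HIT; vc=[6]

SEQ = [MISS, MISS, VC-HIT, L1-HIT, VC-HIT, VC-HIT, L1-HIT, VC-HIT, L1-HIT, VC-HIT, L1-HIT, VC-HIT]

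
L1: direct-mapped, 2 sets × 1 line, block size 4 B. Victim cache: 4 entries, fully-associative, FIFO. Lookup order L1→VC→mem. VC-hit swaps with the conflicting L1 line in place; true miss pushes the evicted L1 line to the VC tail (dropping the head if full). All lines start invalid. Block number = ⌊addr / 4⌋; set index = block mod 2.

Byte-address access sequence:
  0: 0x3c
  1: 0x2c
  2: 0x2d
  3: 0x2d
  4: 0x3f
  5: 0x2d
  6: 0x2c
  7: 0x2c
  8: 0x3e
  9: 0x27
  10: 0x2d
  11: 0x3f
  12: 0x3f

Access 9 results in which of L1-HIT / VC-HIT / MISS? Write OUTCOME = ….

OUTCOME = MISS

#0 0x3c→b15/s1 MISS; vc=[]
#1 0x2c→b11/s1 MISS; vc=[15]
#2 0x2d→b11/s1 L1-HIT; vc=[15]
#3 0x2d→b11/s1 L1-HIT; vc=[15]
#4 0x3f→b15/s1 VC-HIT; vc=[11]
#5 0x2d→b11/s1 VC-HIT; vc=[15]
#6 0x2c→b11/s1 L1-HIT; vc=[15]
#7 0x2c→b11/s1 L1-HIT; vc=[15]
#8 0x3e→b15/s1 VC-HIT; vc=[11]
#9 0x27→b9/s1 MISS; vc=[11,15]
#10 0x2d→b11/s1 VC-HIT; vc=[9,15]
#11 0x3f→b15/s1 VC-HIT; vc=[9,11]
#12 0x3f→b15/s1 L1-HIT; vc=[9,11]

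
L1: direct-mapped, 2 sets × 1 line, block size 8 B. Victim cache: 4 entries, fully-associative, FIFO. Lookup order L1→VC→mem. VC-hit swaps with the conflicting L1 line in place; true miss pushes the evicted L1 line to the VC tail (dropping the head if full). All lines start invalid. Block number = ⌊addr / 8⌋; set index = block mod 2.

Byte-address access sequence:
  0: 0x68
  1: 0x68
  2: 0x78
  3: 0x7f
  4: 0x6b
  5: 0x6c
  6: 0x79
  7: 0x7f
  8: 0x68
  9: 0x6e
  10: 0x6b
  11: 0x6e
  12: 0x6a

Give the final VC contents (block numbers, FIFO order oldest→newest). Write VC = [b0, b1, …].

VC = [15]

#0 0x68→b13/s1 MISS; vc=[]
#1 0x68→b13/s1 L1-HIT; vc=[]
#2 0x78→b15/s1 MISS; vc=[13]
#3 0x7f→b15/s1 L1-HIT; vc=[13]
#4 0x6b→b13/s1 VC-HIT; vc=[15]
#5 0x6c→b13/s1 L1-HIT; vc=[15]
#6 0x79→b15/s1 VC-HIT; vc=[13]
#7 0x7f→b15/s1 L1-HIT; vc=[13]
#8 0x68→b13/s1 VC-HIT; vc=[15]
#9 0x6e→b13/s1 L1-HIT; vc=[15]
#10 0x6b→b13/s1 L1-HIT; vc=[15]
#11 0x6e→b13/s1 L1-HIT; vc=[15]
#12 0x6a→b13/s1 L1-HIT; vc=[15]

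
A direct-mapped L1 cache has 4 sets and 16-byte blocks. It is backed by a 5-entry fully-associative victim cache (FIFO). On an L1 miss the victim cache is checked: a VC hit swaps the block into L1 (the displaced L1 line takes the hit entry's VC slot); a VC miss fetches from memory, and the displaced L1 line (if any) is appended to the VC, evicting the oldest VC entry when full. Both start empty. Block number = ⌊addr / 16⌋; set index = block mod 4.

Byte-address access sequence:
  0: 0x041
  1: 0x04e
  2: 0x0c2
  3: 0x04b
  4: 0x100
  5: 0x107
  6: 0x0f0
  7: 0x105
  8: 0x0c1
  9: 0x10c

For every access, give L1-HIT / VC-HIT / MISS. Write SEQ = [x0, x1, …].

0: 0x41 (blk 4, set 0) → MISS  vc=[]
1: 0x4e (blk 4, set 0) → L1-HIT  vc=[]
2: 0xc2 (blk 12, set 0) → MISS  vc=[4]
3: 0x4b (blk 4, set 0) → VC-HIT  vc=[12]
4: 0x100 (blk 16, set 0) → MISS  vc=[12, 4]
5: 0x107 (blk 16, set 0) → L1-HIT  vc=[12, 4]
6: 0xf0 (blk 15, set 3) → MISS  vc=[12, 4]
7: 0x105 (blk 16, set 0) → L1-HIT  vc=[12, 4]
8: 0xc1 (blk 12, set 0) → VC-HIT  vc=[16, 4]
9: 0x10c (blk 16, set 0) → VC-HIT  vc=[12, 4]

SEQ = [MISS, L1-HIT, MISS, VC-HIT, MISS, L1-HIT, MISS, L1-HIT, VC-HIT, VC-HIT]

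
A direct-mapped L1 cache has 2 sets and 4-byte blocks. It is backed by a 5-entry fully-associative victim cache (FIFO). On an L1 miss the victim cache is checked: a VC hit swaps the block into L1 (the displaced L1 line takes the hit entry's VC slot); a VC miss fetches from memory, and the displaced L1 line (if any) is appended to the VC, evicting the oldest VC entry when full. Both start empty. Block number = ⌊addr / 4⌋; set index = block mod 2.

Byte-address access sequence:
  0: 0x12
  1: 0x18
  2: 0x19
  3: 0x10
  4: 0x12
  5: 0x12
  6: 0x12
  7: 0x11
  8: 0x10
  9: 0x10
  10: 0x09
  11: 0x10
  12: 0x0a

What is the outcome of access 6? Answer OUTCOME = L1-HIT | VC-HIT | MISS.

OUTCOME = L1-HIT

0: 0x12 (blk 4, set 0) → MISS  vc=[]
1: 0x18 (blk 6, set 0) → MISS  vc=[4]
2: 0x19 (blk 6, set 0) → L1-HIT  vc=[4]
3: 0x10 (blk 4, set 0) → VC-HIT  vc=[6]
4: 0x12 (blk 4, set 0) → L1-HIT  vc=[6]
5: 0x12 (blk 4, set 0) → L1-HIT  vc=[6]
6: 0x12 (blk 4, set 0) → L1-HIT  vc=[6]
7: 0x11 (blk 4, set 0) → L1-HIT  vc=[6]
8: 0x10 (blk 4, set 0) → L1-HIT  vc=[6]
9: 0x10 (blk 4, set 0) → L1-HIT  vc=[6]
10: 0x9 (blk 2, set 0) → MISS  vc=[6, 4]
11: 0x10 (blk 4, set 0) → VC-HIT  vc=[6, 2]
12: 0xa (blk 2, set 0) → VC-HIT  vc=[6, 4]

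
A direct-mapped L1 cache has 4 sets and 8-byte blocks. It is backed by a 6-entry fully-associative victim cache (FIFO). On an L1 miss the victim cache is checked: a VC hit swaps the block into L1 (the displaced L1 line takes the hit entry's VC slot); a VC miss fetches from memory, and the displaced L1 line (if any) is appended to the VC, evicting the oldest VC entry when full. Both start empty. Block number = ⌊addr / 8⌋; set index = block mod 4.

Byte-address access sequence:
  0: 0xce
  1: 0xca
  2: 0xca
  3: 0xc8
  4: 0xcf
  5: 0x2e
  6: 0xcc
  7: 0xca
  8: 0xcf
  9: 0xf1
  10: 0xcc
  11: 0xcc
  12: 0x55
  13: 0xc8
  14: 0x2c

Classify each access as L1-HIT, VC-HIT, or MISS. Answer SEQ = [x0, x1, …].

SEQ = [MISS, L1-HIT, L1-HIT, L1-HIT, L1-HIT, MISS, VC-HIT, L1-HIT, L1-HIT, MISS, L1-HIT, L1-HIT, MISS, L1-HIT, VC-HIT]

  [0] addr=0xce blk=25 s=1: MISS | VC []
  [1] addr=0xca blk=25 s=1: L1-HIT | VC []
  [2] addr=0xca blk=25 s=1: L1-HIT | VC []
  [3] addr=0xc8 blk=25 s=1: L1-HIT | VC []
  [4] addr=0xcf blk=25 s=1: L1-HIT | VC []
  [5] addr=0x2e blk=5 s=1: MISS | VC [25]
  [6] addr=0xcc blk=25 s=1: VC-HIT | VC [5]
  [7] addr=0xca blk=25 s=1: L1-HIT | VC [5]
  [8] addr=0xcf blk=25 s=1: L1-HIT | VC [5]
  [9] addr=0xf1 blk=30 s=2: MISS | VC [5]
  [10] addr=0xcc blk=25 s=1: L1-HIT | VC [5]
  [11] addr=0xcc blk=25 s=1: L1-HIT | VC [5]
  [12] addr=0x55 blk=10 s=2: MISS | VC [5, 30]
  [13] addr=0xc8 blk=25 s=1: L1-HIT | VC [5, 30]
  [14] addr=0x2c blk=5 s=1: VC-HIT | VC [25, 30]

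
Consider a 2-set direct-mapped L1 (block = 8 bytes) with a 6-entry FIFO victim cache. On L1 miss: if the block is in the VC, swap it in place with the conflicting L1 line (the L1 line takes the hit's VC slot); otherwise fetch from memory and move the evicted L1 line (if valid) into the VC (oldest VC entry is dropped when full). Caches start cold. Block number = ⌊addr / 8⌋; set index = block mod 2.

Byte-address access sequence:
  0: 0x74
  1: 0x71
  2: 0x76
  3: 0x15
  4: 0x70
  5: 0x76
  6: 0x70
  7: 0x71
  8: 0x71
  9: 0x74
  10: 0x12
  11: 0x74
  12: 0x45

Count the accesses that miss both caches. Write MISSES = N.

MISSES = 3

  [0] addr=0x74 blk=14 s=0: MISS | VC []
  [1] addr=0x71 blk=14 s=0: L1-HIT | VC []
  [2] addr=0x76 blk=14 s=0: L1-HIT | VC []
  [3] addr=0x15 blk=2 s=0: MISS | VC [14]
  [4] addr=0x70 blk=14 s=0: VC-HIT | VC [2]
  [5] addr=0x76 blk=14 s=0: L1-HIT | VC [2]
  [6] addr=0x70 blk=14 s=0: L1-HIT | VC [2]
  [7] addr=0x71 blk=14 s=0: L1-HIT | VC [2]
  [8] addr=0x71 blk=14 s=0: L1-HIT | VC [2]
  [9] addr=0x74 blk=14 s=0: L1-HIT | VC [2]
  [10] addr=0x12 blk=2 s=0: VC-HIT | VC [14]
  [11] addr=0x74 blk=14 s=0: VC-HIT | VC [2]
  [12] addr=0x45 blk=8 s=0: MISS | VC [2, 14]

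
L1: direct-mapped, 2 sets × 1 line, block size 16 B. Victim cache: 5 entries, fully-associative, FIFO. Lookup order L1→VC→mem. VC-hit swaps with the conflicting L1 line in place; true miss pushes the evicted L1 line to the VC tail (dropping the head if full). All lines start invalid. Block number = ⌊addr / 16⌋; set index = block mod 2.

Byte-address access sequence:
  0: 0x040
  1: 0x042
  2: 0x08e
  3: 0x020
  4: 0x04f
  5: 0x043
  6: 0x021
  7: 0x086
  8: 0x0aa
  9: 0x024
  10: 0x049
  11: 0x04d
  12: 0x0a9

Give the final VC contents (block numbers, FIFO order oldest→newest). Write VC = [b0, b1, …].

VC = [2, 4, 8]

  [0] addr=0x40 blk=4 s=0: MISS | VC []
  [1] addr=0x42 blk=4 s=0: L1-HIT | VC []
  [2] addr=0x8e blk=8 s=0: MISS | VC [4]
  [3] addr=0x20 blk=2 s=0: MISS | VC [4, 8]
  [4] addr=0x4f blk=4 s=0: VC-HIT | VC [2, 8]
  [5] addr=0x43 blk=4 s=0: L1-HIT | VC [2, 8]
  [6] addr=0x21 blk=2 s=0: VC-HIT | VC [4, 8]
  [7] addr=0x86 blk=8 s=0: VC-HIT | VC [4, 2]
  [8] addr=0xaa blk=10 s=0: MISS | VC [4, 2, 8]
  [9] addr=0x24 blk=2 s=0: VC-HIT | VC [4, 10, 8]
  [10] addr=0x49 blk=4 s=0: VC-HIT | VC [2, 10, 8]
  [11] addr=0x4d blk=4 s=0: L1-HIT | VC [2, 10, 8]
  [12] addr=0xa9 blk=10 s=0: VC-HIT | VC [2, 4, 8]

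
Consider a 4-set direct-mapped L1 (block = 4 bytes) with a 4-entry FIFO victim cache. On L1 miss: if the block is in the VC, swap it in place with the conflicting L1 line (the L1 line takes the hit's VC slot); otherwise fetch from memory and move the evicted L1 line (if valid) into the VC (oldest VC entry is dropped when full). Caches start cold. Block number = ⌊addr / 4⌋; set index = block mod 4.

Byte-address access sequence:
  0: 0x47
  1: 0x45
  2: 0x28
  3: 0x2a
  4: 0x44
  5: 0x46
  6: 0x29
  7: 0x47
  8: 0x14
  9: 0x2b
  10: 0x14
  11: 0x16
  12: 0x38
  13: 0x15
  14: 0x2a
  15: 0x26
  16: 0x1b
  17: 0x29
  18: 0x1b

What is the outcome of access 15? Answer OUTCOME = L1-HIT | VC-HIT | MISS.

OUTCOME = MISS

0: 0x47 (blk 17, set 1) → MISS  vc=[]
1: 0x45 (blk 17, set 1) → L1-HIT  vc=[]
2: 0x28 (blk 10, set 2) → MISS  vc=[]
3: 0x2a (blk 10, set 2) → L1-HIT  vc=[]
4: 0x44 (blk 17, set 1) → L1-HIT  vc=[]
5: 0x46 (blk 17, set 1) → L1-HIT  vc=[]
6: 0x29 (blk 10, set 2) → L1-HIT  vc=[]
7: 0x47 (blk 17, set 1) → L1-HIT  vc=[]
8: 0x14 (blk 5, set 1) → MISS  vc=[17]
9: 0x2b (blk 10, set 2) → L1-HIT  vc=[17]
10: 0x14 (blk 5, set 1) → L1-HIT  vc=[17]
11: 0x16 (blk 5, set 1) → L1-HIT  vc=[17]
12: 0x38 (blk 14, set 2) → MISS  vc=[17, 10]
13: 0x15 (blk 5, set 1) → L1-HIT  vc=[17, 10]
14: 0x2a (blk 10, set 2) → VC-HIT  vc=[17, 14]
15: 0x26 (blk 9, set 1) → MISS  vc=[17, 14, 5]
16: 0x1b (blk 6, set 2) → MISS  vc=[17, 14, 5, 10]
17: 0x29 (blk 10, set 2) → VC-HIT  vc=[17, 14, 5, 6]
18: 0x1b (blk 6, set 2) → VC-HIT  vc=[17, 14, 5, 10]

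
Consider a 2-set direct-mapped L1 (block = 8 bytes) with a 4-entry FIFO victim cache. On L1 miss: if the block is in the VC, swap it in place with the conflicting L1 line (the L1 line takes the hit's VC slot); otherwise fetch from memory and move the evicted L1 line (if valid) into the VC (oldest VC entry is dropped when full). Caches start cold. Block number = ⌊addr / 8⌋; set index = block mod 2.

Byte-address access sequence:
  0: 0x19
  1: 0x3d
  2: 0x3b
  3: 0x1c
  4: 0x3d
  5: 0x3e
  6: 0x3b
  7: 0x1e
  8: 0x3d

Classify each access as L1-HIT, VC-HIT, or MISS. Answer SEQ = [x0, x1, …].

#0 0x19→b3/s1 MISS; vc=[]
#1 0x3d→b7/s1 MISS; vc=[3]
#2 0x3b→b7/s1 L1-HIT; vc=[3]
#3 0x1c→b3/s1 VC-HIT; vc=[7]
#4 0x3d→b7/s1 VC-HIT; vc=[3]
#5 0x3e→b7/s1 L1-HIT; vc=[3]
#6 0x3b→b7/s1 L1-HIT; vc=[3]
#7 0x1e→b3/s1 VC-HIT; vc=[7]
#8 0x3d→b7/s1 VC-HIT; vc=[3]

SEQ = [MISS, MISS, L1-HIT, VC-HIT, VC-HIT, L1-HIT, L1-HIT, VC-HIT, VC-HIT]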